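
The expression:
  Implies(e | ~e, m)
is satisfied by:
  {m: True}


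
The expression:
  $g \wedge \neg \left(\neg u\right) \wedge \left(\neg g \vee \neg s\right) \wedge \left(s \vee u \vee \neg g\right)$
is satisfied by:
  {u: True, g: True, s: False}


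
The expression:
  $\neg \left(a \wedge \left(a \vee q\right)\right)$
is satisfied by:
  {a: False}


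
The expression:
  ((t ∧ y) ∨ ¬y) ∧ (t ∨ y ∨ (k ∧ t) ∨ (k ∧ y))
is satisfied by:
  {t: True}


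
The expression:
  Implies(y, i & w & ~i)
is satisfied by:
  {y: False}


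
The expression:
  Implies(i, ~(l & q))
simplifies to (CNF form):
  ~i | ~l | ~q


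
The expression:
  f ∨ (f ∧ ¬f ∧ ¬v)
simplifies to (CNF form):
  f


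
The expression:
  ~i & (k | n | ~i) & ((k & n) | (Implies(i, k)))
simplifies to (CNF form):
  ~i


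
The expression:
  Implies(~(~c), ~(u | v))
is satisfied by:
  {u: False, c: False, v: False}
  {v: True, u: False, c: False}
  {u: True, v: False, c: False}
  {v: True, u: True, c: False}
  {c: True, v: False, u: False}


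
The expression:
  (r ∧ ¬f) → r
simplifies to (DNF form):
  True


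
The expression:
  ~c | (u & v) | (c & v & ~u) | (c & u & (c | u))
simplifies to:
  u | v | ~c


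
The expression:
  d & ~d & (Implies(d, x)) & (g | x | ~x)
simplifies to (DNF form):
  False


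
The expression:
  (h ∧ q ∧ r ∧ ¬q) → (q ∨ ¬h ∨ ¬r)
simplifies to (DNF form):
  True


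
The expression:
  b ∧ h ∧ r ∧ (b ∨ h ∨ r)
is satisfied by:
  {r: True, h: True, b: True}


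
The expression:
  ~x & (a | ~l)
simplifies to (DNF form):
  (a & ~x) | (~l & ~x)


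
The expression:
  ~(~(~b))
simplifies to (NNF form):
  ~b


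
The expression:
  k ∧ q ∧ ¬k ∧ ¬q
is never true.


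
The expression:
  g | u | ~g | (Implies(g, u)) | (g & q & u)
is always true.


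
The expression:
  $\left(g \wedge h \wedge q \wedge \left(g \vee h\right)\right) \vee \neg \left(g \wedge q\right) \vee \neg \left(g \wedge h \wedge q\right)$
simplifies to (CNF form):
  $\text{True}$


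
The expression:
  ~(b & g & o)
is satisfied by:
  {g: False, o: False, b: False}
  {b: True, g: False, o: False}
  {o: True, g: False, b: False}
  {b: True, o: True, g: False}
  {g: True, b: False, o: False}
  {b: True, g: True, o: False}
  {o: True, g: True, b: False}


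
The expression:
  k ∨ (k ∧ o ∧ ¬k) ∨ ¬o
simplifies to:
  k ∨ ¬o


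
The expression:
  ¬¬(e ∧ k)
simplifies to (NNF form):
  e ∧ k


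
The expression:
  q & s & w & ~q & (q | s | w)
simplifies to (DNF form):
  False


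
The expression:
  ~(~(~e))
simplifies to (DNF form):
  ~e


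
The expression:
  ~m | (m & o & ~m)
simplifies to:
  ~m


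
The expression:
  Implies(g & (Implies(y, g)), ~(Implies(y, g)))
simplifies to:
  ~g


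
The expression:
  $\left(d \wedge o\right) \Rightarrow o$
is always true.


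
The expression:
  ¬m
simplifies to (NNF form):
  ¬m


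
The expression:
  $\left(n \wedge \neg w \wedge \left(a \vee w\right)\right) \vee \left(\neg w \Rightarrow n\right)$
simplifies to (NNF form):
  $n \vee w$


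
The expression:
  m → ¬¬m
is always true.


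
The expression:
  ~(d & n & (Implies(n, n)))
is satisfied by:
  {d: False, n: False}
  {n: True, d: False}
  {d: True, n: False}


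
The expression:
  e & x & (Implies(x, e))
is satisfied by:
  {e: True, x: True}


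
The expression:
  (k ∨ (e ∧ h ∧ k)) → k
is always true.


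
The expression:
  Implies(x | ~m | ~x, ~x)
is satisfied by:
  {x: False}


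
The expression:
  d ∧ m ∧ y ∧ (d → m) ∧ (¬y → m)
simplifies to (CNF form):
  d ∧ m ∧ y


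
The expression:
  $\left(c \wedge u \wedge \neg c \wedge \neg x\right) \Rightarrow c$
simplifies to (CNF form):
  $\text{True}$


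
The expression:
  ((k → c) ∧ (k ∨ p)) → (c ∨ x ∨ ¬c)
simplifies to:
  True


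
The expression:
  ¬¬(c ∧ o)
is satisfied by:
  {c: True, o: True}


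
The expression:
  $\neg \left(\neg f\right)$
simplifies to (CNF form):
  $f$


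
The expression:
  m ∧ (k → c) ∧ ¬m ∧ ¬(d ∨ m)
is never true.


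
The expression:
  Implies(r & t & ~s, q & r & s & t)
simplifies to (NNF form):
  s | ~r | ~t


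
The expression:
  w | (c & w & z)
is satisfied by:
  {w: True}


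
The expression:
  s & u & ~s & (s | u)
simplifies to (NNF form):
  False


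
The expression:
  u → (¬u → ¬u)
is always true.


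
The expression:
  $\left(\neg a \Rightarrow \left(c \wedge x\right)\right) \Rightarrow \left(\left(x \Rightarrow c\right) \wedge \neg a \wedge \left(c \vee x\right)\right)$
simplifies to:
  $\neg a$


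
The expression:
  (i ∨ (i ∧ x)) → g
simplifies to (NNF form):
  g ∨ ¬i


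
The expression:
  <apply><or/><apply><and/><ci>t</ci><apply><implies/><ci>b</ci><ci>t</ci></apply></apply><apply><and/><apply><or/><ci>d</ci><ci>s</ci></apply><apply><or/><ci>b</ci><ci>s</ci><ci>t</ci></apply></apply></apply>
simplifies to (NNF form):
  <apply><or/><ci>s</ci><ci>t</ci><apply><and/><ci>b</ci><ci>d</ci></apply></apply>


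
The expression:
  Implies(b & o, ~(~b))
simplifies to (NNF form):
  True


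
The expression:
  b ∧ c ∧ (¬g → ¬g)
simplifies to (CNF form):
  b ∧ c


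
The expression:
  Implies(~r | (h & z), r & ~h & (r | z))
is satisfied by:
  {r: True, h: False, z: False}
  {r: True, z: True, h: False}
  {r: True, h: True, z: False}


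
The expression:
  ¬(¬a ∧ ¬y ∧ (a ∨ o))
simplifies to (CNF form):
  a ∨ y ∨ ¬o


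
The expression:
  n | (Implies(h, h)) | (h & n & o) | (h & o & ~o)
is always true.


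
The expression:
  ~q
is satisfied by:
  {q: False}


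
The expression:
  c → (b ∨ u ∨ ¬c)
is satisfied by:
  {b: True, u: True, c: False}
  {b: True, c: False, u: False}
  {u: True, c: False, b: False}
  {u: False, c: False, b: False}
  {b: True, u: True, c: True}
  {b: True, c: True, u: False}
  {u: True, c: True, b: False}


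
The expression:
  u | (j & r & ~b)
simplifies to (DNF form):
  u | (j & r & ~b)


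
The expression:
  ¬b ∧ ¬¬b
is never true.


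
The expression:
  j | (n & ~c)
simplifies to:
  j | (n & ~c)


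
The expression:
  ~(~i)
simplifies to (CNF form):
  i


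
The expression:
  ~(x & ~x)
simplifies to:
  True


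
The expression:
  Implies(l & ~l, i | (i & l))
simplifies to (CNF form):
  True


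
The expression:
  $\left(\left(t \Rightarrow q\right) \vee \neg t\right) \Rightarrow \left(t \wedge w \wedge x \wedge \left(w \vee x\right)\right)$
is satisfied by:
  {t: True, w: True, x: True, q: False}
  {t: True, w: True, x: False, q: False}
  {t: True, x: True, w: False, q: False}
  {t: True, x: False, w: False, q: False}
  {t: True, q: True, w: True, x: True}


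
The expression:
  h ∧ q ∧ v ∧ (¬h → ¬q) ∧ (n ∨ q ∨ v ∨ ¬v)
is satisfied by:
  {h: True, q: True, v: True}


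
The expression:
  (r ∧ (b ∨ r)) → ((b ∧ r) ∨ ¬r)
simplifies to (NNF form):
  b ∨ ¬r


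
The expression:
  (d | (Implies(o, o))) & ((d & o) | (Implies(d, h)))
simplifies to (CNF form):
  h | o | ~d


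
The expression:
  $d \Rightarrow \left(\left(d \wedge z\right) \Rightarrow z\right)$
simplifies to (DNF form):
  $\text{True}$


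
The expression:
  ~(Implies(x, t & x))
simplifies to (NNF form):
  x & ~t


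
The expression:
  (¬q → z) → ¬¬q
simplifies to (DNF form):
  q ∨ ¬z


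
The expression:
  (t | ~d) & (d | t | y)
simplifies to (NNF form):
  t | (y & ~d)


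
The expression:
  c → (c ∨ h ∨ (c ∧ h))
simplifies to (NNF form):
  True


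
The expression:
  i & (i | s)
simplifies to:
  i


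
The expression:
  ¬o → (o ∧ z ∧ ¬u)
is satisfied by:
  {o: True}


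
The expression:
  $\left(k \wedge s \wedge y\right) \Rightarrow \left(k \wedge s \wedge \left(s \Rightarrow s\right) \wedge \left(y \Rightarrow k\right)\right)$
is always true.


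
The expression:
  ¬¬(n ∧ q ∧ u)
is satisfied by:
  {u: True, q: True, n: True}


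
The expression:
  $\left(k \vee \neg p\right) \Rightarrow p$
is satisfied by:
  {p: True}


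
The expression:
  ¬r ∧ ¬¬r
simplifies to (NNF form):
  False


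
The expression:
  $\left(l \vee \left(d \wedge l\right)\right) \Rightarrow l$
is always true.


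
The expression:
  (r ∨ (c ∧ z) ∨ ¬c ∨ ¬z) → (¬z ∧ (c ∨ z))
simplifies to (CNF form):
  c ∧ ¬z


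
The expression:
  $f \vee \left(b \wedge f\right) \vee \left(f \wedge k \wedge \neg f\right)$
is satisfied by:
  {f: True}


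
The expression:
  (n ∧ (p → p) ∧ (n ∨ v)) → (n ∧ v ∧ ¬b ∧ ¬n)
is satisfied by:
  {n: False}


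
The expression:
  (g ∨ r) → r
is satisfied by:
  {r: True, g: False}
  {g: False, r: False}
  {g: True, r: True}


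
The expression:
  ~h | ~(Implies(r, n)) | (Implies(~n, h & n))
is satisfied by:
  {r: True, n: True, h: False}
  {r: True, h: False, n: False}
  {n: True, h: False, r: False}
  {n: False, h: False, r: False}
  {r: True, n: True, h: True}
  {r: True, h: True, n: False}
  {n: True, h: True, r: False}


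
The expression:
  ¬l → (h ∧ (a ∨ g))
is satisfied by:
  {a: True, l: True, h: True, g: True}
  {a: True, l: True, h: True, g: False}
  {l: True, h: True, g: True, a: False}
  {l: True, h: True, g: False, a: False}
  {a: True, l: True, g: True, h: False}
  {a: True, l: True, g: False, h: False}
  {l: True, g: True, h: False, a: False}
  {l: True, g: False, h: False, a: False}
  {a: True, h: True, g: True, l: False}
  {a: True, h: True, g: False, l: False}
  {h: True, g: True, l: False, a: False}


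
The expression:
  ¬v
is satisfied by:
  {v: False}


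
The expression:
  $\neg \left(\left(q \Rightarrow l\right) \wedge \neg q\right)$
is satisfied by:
  {q: True}


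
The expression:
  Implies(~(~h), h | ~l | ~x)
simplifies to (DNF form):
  True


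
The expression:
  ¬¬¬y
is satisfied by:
  {y: False}


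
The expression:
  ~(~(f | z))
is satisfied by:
  {z: True, f: True}
  {z: True, f: False}
  {f: True, z: False}


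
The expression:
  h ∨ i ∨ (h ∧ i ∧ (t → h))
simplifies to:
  h ∨ i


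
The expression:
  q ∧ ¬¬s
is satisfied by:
  {s: True, q: True}


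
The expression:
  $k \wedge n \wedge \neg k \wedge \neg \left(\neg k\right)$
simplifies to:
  $\text{False}$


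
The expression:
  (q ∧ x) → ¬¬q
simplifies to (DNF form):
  True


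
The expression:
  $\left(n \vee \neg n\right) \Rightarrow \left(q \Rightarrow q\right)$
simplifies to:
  $\text{True}$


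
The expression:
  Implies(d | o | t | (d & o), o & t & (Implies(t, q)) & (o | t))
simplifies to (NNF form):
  (o | ~d) & (o | ~t) & (q | ~t) & (t | ~o)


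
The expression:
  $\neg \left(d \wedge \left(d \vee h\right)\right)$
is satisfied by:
  {d: False}


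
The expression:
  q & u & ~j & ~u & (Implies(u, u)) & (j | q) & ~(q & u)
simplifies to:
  False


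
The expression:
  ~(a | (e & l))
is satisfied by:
  {l: False, a: False, e: False}
  {e: True, l: False, a: False}
  {l: True, e: False, a: False}


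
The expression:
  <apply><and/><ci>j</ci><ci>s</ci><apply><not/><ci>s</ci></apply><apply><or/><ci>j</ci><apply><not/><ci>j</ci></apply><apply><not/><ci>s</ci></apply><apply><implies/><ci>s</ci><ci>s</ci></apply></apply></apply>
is never true.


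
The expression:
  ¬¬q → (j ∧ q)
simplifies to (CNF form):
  j ∨ ¬q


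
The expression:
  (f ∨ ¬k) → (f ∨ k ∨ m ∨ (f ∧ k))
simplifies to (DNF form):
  f ∨ k ∨ m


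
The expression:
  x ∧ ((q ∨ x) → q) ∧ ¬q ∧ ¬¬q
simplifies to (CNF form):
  False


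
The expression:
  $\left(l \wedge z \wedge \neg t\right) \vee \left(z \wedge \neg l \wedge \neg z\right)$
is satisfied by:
  {z: True, l: True, t: False}


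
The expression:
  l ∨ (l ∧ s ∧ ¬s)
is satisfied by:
  {l: True}


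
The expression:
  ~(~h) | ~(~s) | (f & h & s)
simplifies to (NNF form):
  h | s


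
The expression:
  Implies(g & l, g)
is always true.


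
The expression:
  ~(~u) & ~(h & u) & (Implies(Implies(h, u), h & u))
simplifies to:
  False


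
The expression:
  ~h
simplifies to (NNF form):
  ~h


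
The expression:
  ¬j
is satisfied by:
  {j: False}


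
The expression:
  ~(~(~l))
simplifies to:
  ~l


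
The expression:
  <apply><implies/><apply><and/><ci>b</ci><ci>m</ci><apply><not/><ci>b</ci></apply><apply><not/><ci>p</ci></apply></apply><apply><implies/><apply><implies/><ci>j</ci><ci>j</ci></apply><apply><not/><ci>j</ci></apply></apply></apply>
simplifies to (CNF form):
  <true/>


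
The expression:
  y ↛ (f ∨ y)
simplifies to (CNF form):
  False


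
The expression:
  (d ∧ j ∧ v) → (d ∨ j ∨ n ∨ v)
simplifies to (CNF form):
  True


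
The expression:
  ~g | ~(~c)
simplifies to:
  c | ~g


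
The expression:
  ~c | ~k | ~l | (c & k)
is always true.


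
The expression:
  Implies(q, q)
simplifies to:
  True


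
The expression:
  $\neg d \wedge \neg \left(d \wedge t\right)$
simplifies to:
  $\neg d$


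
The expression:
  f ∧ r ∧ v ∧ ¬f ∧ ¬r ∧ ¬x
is never true.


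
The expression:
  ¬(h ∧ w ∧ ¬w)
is always true.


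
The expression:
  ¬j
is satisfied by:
  {j: False}


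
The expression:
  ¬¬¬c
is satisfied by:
  {c: False}


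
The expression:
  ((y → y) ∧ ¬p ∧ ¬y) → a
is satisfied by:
  {a: True, y: True, p: True}
  {a: True, y: True, p: False}
  {a: True, p: True, y: False}
  {a: True, p: False, y: False}
  {y: True, p: True, a: False}
  {y: True, p: False, a: False}
  {p: True, y: False, a: False}


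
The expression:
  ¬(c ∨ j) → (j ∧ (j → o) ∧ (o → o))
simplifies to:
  c ∨ j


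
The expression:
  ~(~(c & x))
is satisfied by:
  {c: True, x: True}


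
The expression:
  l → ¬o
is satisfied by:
  {l: False, o: False}
  {o: True, l: False}
  {l: True, o: False}


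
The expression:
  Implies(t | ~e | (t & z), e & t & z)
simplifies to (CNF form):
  e & (z | ~t)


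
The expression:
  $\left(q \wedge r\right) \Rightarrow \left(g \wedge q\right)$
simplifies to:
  $g \vee \neg q \vee \neg r$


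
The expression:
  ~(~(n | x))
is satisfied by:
  {n: True, x: True}
  {n: True, x: False}
  {x: True, n: False}


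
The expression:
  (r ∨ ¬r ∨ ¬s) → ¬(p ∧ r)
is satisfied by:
  {p: False, r: False}
  {r: True, p: False}
  {p: True, r: False}


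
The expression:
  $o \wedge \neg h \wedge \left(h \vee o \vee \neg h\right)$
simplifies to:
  $o \wedge \neg h$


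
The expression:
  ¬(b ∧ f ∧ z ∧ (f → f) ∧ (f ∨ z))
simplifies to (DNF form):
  ¬b ∨ ¬f ∨ ¬z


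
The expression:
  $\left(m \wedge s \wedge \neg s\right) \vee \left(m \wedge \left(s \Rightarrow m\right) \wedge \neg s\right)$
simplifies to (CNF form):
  $m \wedge \neg s$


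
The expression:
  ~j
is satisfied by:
  {j: False}


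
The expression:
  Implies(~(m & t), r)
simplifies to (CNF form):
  (m | r) & (r | t)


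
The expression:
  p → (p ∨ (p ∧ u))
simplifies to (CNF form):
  True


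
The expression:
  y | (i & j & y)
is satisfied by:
  {y: True}


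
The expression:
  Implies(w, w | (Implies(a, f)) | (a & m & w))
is always true.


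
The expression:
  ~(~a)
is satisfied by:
  {a: True}


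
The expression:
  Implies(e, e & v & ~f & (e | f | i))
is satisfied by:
  {v: True, e: False, f: False}
  {v: False, e: False, f: False}
  {f: True, v: True, e: False}
  {f: True, v: False, e: False}
  {e: True, v: True, f: False}


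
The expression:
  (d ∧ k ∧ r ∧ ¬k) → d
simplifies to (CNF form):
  True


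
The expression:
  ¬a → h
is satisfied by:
  {a: True, h: True}
  {a: True, h: False}
  {h: True, a: False}


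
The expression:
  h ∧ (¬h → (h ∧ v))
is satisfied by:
  {h: True}


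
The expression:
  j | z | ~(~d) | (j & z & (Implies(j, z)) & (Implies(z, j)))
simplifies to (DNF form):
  d | j | z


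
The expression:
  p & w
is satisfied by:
  {p: True, w: True}


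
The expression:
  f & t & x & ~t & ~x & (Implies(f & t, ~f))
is never true.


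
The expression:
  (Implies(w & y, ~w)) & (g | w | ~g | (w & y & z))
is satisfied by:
  {w: False, y: False}
  {y: True, w: False}
  {w: True, y: False}


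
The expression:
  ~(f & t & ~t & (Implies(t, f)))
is always true.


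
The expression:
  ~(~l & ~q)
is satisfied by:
  {q: True, l: True}
  {q: True, l: False}
  {l: True, q: False}


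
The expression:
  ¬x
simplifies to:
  ¬x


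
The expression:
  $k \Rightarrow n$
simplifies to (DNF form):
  $n \vee \neg k$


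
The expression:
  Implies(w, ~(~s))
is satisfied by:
  {s: True, w: False}
  {w: False, s: False}
  {w: True, s: True}


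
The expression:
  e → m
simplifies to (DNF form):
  m ∨ ¬e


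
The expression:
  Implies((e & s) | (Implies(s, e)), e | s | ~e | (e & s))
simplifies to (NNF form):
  True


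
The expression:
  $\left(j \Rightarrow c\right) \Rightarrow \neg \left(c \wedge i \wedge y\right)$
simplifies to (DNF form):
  $\neg c \vee \neg i \vee \neg y$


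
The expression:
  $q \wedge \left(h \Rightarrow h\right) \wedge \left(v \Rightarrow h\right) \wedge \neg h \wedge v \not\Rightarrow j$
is never true.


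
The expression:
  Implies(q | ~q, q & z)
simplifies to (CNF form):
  q & z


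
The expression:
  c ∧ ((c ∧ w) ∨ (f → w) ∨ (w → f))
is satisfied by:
  {c: True}


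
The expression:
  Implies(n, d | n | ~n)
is always true.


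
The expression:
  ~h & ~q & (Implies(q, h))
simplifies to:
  ~h & ~q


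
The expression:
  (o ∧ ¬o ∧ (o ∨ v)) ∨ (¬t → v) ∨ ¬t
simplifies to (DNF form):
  True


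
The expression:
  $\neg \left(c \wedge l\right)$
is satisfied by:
  {l: False, c: False}
  {c: True, l: False}
  {l: True, c: False}


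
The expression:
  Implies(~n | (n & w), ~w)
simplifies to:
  ~w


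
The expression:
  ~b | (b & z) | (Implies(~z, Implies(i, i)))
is always true.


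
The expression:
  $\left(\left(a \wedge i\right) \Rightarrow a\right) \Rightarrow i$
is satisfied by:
  {i: True}


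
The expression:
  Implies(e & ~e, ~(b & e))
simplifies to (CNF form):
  True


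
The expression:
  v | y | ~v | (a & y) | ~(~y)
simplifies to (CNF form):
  True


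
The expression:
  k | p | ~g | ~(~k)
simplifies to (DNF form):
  k | p | ~g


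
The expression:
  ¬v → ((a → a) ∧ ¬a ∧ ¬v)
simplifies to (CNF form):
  v ∨ ¬a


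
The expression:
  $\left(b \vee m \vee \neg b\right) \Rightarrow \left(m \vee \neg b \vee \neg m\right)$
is always true.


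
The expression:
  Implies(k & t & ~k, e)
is always true.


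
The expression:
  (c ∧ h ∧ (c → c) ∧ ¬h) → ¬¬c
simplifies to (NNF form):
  True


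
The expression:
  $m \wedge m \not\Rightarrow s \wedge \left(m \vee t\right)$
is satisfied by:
  {m: True, s: False}


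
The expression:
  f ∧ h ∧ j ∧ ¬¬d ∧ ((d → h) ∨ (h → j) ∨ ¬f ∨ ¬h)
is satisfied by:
  {h: True, j: True, d: True, f: True}


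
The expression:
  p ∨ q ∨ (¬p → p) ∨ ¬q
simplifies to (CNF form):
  True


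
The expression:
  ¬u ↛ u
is always true.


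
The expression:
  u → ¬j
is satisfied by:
  {u: False, j: False}
  {j: True, u: False}
  {u: True, j: False}


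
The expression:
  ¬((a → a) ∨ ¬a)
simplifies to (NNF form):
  False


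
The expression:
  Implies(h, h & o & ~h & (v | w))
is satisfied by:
  {h: False}


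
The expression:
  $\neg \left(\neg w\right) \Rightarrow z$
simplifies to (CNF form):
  $z \vee \neg w$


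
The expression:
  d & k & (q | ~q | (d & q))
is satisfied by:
  {d: True, k: True}


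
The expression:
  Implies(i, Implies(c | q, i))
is always true.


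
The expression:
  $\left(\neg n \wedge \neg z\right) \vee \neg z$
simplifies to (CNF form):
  $\neg z$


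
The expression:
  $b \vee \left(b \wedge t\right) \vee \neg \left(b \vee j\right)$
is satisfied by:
  {b: True, j: False}
  {j: False, b: False}
  {j: True, b: True}


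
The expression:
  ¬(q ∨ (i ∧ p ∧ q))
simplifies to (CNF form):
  ¬q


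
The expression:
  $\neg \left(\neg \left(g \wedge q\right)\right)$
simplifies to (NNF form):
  $g \wedge q$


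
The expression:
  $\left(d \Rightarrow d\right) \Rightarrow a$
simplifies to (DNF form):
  $a$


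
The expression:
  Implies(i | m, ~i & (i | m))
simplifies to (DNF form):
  ~i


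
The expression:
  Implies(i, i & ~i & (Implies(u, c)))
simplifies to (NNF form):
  ~i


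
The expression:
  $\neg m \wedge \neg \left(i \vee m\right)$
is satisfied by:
  {i: False, m: False}


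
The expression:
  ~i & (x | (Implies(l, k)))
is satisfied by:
  {x: True, k: True, i: False, l: False}
  {x: True, i: False, l: False, k: False}
  {k: True, i: False, l: False, x: False}
  {k: False, i: False, l: False, x: False}
  {x: True, l: True, k: True, i: False}
  {x: True, l: True, k: False, i: False}
  {l: True, k: True, x: False, i: False}


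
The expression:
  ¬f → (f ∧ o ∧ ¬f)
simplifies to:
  f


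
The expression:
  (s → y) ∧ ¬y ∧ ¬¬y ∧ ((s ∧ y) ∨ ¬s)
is never true.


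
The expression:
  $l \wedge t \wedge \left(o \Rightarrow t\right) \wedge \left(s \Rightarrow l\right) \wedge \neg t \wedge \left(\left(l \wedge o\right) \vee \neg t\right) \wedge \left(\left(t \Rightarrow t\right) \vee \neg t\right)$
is never true.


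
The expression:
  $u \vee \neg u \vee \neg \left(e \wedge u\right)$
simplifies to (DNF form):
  $\text{True}$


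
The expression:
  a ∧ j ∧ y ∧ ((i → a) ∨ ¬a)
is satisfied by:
  {a: True, j: True, y: True}


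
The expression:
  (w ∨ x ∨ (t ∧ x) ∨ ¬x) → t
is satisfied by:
  {t: True}


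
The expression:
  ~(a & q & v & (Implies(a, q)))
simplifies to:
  ~a | ~q | ~v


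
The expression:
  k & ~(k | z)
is never true.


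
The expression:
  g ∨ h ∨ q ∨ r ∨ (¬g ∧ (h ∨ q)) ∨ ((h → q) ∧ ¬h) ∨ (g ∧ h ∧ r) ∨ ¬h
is always true.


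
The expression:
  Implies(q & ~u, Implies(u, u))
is always true.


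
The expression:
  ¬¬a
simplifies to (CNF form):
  a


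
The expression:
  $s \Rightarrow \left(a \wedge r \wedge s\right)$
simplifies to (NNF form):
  $\left(a \wedge r\right) \vee \neg s$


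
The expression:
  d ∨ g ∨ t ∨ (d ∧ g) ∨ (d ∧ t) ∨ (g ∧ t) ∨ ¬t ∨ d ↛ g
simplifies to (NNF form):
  True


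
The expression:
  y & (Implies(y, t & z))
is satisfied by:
  {t: True, z: True, y: True}


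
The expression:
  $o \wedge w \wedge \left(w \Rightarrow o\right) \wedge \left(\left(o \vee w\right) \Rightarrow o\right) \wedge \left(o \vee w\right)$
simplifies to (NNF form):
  $o \wedge w$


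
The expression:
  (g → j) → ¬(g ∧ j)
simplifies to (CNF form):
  ¬g ∨ ¬j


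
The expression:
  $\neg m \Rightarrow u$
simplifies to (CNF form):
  $m \vee u$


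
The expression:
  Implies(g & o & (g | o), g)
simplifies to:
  True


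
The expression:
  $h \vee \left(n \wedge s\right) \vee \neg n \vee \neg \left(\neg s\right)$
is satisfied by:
  {s: True, h: True, n: False}
  {s: True, h: False, n: False}
  {h: True, s: False, n: False}
  {s: False, h: False, n: False}
  {s: True, n: True, h: True}
  {s: True, n: True, h: False}
  {n: True, h: True, s: False}


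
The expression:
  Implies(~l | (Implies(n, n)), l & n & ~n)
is never true.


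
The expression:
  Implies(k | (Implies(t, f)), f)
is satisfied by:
  {f: True, t: True, k: False}
  {f: True, t: False, k: False}
  {k: True, f: True, t: True}
  {k: True, f: True, t: False}
  {t: True, k: False, f: False}


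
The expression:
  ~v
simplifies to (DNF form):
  ~v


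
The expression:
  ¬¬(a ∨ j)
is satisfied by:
  {a: True, j: True}
  {a: True, j: False}
  {j: True, a: False}


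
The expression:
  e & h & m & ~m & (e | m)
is never true.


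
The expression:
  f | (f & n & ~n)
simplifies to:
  f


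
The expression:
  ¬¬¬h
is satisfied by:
  {h: False}


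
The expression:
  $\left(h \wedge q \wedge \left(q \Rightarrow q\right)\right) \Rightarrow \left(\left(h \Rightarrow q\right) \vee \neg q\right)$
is always true.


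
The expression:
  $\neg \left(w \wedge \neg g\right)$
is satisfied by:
  {g: True, w: False}
  {w: False, g: False}
  {w: True, g: True}


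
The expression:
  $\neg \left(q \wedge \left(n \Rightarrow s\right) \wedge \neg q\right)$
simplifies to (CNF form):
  $\text{True}$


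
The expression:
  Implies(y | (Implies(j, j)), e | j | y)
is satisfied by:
  {y: True, e: True, j: True}
  {y: True, e: True, j: False}
  {y: True, j: True, e: False}
  {y: True, j: False, e: False}
  {e: True, j: True, y: False}
  {e: True, j: False, y: False}
  {j: True, e: False, y: False}


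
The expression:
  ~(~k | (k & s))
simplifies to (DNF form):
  k & ~s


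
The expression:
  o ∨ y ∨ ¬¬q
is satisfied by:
  {y: True, q: True, o: True}
  {y: True, q: True, o: False}
  {y: True, o: True, q: False}
  {y: True, o: False, q: False}
  {q: True, o: True, y: False}
  {q: True, o: False, y: False}
  {o: True, q: False, y: False}


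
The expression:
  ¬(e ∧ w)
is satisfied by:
  {w: False, e: False}
  {e: True, w: False}
  {w: True, e: False}


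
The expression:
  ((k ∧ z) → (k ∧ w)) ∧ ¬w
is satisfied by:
  {k: False, w: False, z: False}
  {z: True, k: False, w: False}
  {k: True, z: False, w: False}


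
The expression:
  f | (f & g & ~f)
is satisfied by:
  {f: True}


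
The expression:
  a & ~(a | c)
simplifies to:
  False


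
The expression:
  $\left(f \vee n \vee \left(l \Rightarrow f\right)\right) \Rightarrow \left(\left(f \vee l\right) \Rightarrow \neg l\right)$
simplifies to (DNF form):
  $\left(\neg f \wedge \neg n\right) \vee \neg l$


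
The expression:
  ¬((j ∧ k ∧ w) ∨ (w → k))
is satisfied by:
  {w: True, k: False}


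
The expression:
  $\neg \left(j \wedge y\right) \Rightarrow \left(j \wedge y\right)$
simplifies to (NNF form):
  $j \wedge y$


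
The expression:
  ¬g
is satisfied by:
  {g: False}


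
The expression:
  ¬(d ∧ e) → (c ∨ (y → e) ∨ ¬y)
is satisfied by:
  {c: True, e: True, y: False}
  {c: True, e: False, y: False}
  {e: True, c: False, y: False}
  {c: False, e: False, y: False}
  {c: True, y: True, e: True}
  {c: True, y: True, e: False}
  {y: True, e: True, c: False}


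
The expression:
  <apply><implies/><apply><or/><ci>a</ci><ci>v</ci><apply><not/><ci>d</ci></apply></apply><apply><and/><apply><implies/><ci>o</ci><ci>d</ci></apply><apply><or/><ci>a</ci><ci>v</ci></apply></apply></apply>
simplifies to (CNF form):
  <apply><and/><apply><or/><ci>d</ci><apply><not/><ci>o</ci></apply></apply><apply><or/><ci>a</ci><ci>d</ci><ci>v</ci></apply><apply><or/><ci>a</ci><ci>d</ci><apply><not/><ci>o</ci></apply></apply><apply><or/><ci>d</ci><ci>v</ci><apply><not/><ci>o</ci></apply></apply></apply>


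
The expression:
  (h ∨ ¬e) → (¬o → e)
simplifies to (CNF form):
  e ∨ o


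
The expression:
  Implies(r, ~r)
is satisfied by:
  {r: False}


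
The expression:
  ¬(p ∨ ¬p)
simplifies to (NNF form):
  False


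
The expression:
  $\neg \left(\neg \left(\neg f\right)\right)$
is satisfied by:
  {f: False}


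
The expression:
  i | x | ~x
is always true.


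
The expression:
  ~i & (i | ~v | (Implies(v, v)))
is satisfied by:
  {i: False}


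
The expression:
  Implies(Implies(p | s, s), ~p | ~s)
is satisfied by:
  {s: False, p: False}
  {p: True, s: False}
  {s: True, p: False}


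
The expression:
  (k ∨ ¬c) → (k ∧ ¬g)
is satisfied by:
  {c: True, g: False, k: False}
  {k: True, c: True, g: False}
  {k: True, c: False, g: False}
  {g: True, c: True, k: False}


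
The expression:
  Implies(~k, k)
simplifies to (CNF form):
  k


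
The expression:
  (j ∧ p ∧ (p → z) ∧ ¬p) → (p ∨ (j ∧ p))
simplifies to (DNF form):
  True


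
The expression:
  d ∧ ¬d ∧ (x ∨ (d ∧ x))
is never true.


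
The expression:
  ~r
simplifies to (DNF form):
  ~r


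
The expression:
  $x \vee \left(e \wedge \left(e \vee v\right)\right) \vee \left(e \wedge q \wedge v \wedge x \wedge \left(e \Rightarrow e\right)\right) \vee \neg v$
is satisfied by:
  {x: True, e: True, v: False}
  {x: True, v: False, e: False}
  {e: True, v: False, x: False}
  {e: False, v: False, x: False}
  {x: True, e: True, v: True}
  {x: True, v: True, e: False}
  {e: True, v: True, x: False}


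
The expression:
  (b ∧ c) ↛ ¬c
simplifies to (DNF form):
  b ∧ c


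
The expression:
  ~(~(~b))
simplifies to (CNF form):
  ~b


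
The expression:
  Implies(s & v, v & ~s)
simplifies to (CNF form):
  ~s | ~v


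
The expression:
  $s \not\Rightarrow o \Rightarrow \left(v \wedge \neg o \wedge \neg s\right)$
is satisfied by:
  {o: True, s: False}
  {s: False, o: False}
  {s: True, o: True}


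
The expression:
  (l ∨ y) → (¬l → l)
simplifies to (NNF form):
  l ∨ ¬y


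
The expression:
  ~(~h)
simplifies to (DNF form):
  h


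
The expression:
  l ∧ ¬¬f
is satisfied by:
  {f: True, l: True}


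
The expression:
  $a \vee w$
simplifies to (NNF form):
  $a \vee w$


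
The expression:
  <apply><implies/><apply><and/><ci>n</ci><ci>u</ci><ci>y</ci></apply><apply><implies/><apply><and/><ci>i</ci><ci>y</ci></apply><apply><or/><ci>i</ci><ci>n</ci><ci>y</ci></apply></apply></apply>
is always true.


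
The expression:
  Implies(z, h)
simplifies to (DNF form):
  h | ~z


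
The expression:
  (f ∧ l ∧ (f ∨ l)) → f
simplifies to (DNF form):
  True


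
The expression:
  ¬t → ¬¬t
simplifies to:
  t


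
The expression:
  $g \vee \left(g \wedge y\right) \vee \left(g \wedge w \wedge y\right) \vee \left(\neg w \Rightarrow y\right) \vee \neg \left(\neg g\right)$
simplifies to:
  $g \vee w \vee y$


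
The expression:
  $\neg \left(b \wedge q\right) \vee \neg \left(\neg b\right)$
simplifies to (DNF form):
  $\text{True}$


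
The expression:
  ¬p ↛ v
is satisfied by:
  {v: True, p: False}
  {p: False, v: False}
  {p: True, v: True}


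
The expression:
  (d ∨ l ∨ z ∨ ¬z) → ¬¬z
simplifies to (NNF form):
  z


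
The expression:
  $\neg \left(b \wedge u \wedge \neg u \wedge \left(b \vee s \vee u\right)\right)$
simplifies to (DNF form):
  $\text{True}$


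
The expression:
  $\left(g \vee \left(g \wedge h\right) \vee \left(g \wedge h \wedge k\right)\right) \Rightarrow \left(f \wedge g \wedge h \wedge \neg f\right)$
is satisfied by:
  {g: False}


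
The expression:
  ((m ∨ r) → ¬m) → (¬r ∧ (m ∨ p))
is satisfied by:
  {m: True, p: True, r: False}
  {m: True, p: False, r: False}
  {r: True, m: True, p: True}
  {r: True, m: True, p: False}
  {p: True, r: False, m: False}


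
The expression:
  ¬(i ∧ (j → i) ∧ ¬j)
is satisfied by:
  {j: True, i: False}
  {i: False, j: False}
  {i: True, j: True}


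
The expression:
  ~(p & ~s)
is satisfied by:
  {s: True, p: False}
  {p: False, s: False}
  {p: True, s: True}


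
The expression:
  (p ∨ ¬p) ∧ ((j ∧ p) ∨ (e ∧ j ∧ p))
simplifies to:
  j ∧ p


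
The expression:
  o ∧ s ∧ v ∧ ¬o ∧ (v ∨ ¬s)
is never true.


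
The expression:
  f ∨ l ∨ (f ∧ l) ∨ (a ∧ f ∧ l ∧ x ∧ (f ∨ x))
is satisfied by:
  {l: True, f: True}
  {l: True, f: False}
  {f: True, l: False}


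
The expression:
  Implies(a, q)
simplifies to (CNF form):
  q | ~a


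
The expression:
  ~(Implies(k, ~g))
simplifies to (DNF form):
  g & k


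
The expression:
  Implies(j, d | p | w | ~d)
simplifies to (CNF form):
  True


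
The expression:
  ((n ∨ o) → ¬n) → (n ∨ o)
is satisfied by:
  {n: True, o: True}
  {n: True, o: False}
  {o: True, n: False}


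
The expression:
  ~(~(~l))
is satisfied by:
  {l: False}


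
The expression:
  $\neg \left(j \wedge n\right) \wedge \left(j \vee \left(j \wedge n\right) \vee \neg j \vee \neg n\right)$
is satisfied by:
  {n: False, j: False}
  {j: True, n: False}
  {n: True, j: False}


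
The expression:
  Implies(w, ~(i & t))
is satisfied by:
  {w: False, t: False, i: False}
  {i: True, w: False, t: False}
  {t: True, w: False, i: False}
  {i: True, t: True, w: False}
  {w: True, i: False, t: False}
  {i: True, w: True, t: False}
  {t: True, w: True, i: False}


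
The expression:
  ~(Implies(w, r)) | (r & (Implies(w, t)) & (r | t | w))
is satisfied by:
  {t: True, w: True, r: False}
  {w: True, r: False, t: False}
  {r: True, t: True, w: True}
  {t: True, r: True, w: False}
  {r: True, w: False, t: False}


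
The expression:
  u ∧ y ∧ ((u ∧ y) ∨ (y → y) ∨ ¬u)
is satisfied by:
  {u: True, y: True}


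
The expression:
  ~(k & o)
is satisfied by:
  {k: False, o: False}
  {o: True, k: False}
  {k: True, o: False}


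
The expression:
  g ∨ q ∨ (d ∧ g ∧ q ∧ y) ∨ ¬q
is always true.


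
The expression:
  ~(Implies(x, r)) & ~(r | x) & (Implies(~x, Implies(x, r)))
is never true.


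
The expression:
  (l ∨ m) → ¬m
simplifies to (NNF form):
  ¬m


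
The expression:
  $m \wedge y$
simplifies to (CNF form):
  $m \wedge y$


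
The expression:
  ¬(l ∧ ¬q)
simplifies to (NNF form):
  q ∨ ¬l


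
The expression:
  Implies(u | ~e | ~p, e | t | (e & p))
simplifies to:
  e | t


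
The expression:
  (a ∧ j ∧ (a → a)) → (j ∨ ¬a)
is always true.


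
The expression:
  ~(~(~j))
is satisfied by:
  {j: False}


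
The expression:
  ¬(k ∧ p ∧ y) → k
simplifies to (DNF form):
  k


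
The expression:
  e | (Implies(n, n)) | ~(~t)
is always true.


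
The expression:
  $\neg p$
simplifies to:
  $\neg p$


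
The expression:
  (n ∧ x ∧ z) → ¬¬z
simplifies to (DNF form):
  True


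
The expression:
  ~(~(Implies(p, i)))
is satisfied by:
  {i: True, p: False}
  {p: False, i: False}
  {p: True, i: True}


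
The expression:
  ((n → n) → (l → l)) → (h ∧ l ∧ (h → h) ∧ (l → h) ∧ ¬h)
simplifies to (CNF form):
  False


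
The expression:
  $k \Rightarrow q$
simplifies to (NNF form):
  $q \vee \neg k$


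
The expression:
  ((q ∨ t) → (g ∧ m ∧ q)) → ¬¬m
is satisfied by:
  {t: True, q: True, m: True}
  {t: True, q: True, m: False}
  {t: True, m: True, q: False}
  {t: True, m: False, q: False}
  {q: True, m: True, t: False}
  {q: True, m: False, t: False}
  {m: True, q: False, t: False}


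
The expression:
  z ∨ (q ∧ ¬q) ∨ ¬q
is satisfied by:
  {z: True, q: False}
  {q: False, z: False}
  {q: True, z: True}


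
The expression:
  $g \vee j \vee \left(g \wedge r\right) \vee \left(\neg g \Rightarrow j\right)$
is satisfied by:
  {g: True, j: True}
  {g: True, j: False}
  {j: True, g: False}


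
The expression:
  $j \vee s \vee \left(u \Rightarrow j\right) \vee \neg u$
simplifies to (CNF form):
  $j \vee s \vee \neg u$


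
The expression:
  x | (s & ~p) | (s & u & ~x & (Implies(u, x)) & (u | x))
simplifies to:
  x | (s & ~p)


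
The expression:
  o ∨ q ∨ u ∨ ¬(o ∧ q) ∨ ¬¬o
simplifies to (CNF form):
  True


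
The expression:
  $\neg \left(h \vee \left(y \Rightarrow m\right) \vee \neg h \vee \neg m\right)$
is never true.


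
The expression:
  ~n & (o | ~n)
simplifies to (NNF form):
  ~n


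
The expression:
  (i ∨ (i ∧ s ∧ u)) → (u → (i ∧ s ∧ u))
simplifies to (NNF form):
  s ∨ ¬i ∨ ¬u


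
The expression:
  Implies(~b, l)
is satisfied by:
  {b: True, l: True}
  {b: True, l: False}
  {l: True, b: False}


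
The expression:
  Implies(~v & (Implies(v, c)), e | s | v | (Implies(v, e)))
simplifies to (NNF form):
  True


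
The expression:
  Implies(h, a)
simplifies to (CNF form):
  a | ~h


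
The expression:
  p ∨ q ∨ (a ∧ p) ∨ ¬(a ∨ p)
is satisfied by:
  {q: True, p: True, a: False}
  {q: True, p: False, a: False}
  {p: True, q: False, a: False}
  {q: False, p: False, a: False}
  {a: True, q: True, p: True}
  {a: True, q: True, p: False}
  {a: True, p: True, q: False}


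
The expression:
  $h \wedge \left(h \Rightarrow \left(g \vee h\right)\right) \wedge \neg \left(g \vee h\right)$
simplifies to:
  $\text{False}$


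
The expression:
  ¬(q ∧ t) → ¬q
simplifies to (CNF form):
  t ∨ ¬q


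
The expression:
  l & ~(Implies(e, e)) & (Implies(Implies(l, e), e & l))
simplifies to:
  False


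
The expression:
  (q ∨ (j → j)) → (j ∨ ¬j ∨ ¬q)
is always true.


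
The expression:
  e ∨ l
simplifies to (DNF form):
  e ∨ l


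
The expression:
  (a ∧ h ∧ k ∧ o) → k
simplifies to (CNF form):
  True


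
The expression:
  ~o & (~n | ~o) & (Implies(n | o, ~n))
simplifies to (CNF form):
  ~n & ~o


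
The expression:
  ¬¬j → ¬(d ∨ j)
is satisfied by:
  {j: False}


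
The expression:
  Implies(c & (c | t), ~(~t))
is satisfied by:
  {t: True, c: False}
  {c: False, t: False}
  {c: True, t: True}


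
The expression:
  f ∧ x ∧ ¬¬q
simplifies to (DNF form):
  f ∧ q ∧ x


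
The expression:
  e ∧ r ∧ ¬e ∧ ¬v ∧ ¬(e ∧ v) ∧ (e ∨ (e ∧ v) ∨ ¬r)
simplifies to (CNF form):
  False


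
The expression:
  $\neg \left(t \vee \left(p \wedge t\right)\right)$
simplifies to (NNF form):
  $\neg t$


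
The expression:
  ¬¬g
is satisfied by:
  {g: True}


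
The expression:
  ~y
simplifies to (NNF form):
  ~y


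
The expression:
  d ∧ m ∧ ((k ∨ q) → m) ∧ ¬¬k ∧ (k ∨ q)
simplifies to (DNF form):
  d ∧ k ∧ m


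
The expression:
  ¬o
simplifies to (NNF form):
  ¬o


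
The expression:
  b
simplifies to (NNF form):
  b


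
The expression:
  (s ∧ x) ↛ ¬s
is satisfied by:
  {s: True, x: True}


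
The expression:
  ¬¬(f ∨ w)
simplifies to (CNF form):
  f ∨ w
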